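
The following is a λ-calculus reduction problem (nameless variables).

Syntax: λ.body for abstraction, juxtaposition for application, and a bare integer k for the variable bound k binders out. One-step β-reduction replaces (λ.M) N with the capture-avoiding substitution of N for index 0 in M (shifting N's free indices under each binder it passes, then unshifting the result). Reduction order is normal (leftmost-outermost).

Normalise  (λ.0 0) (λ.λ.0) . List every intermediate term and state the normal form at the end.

  start: (λ.0 0) (λ.λ.0)
  [1] (λ.λ.0) (λ.λ.0)
  [2] λ.0

Answer: normal form = λ.0  (in 2 steps)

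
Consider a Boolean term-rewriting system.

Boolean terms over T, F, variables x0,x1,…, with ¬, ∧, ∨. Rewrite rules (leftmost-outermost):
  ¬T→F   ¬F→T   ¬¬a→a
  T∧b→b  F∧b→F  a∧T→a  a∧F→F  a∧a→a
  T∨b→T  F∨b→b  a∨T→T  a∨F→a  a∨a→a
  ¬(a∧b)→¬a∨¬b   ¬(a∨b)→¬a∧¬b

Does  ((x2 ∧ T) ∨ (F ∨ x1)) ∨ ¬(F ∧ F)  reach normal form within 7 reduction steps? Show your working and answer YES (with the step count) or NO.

Answer: YES — reaches normal form T in 6 ≤ 7 steps

Reduction:
  start: ((x2 ∧ T) ∨ (F ∨ x1)) ∨ ¬(F ∧ F)
  step 1: (x2 ∨ (F ∨ x1)) ∨ ¬(F ∧ F)
  step 2: (x2 ∨ x1) ∨ ¬(F ∧ F)
  step 3: (x2 ∨ x1) ∨ (¬F ∨ ¬F)
  step 4: (x2 ∨ x1) ∨ ¬F
  step 5: (x2 ∨ x1) ∨ T
  step 6: T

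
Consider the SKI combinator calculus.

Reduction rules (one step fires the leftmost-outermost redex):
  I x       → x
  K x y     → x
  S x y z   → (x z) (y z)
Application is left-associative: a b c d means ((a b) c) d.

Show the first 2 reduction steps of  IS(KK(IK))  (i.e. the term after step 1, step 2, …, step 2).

Answer: after 2 steps: SK

Working:
  start: IS(KK(IK))
  [1] S(KK(IK))
  [2] SK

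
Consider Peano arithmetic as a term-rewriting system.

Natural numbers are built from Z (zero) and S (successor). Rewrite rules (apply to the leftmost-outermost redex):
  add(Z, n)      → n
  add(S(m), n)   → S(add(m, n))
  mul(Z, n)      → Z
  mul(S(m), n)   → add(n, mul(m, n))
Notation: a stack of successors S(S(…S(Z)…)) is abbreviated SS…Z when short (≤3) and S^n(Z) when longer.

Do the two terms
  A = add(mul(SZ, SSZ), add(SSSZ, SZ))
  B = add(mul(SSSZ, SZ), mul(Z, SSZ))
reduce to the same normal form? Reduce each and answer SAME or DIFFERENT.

Answer: DIFFERENT — A ⇓ S^6(Z), B ⇓ SSSZ

Working:
Term A:
  start: add(mul(SZ, SSZ), add(SSSZ, SZ))
  [1] add(add(SSZ, mul(Z, SSZ)), add(SSSZ, SZ))
  [2] add(S(add(SZ, mul(Z, SSZ))), add(SSSZ, SZ))
  [3] S(add(add(SZ, mul(Z, SSZ)), add(SSSZ, SZ)))
  [4] S(add(S(add(Z, mul(Z, SSZ))), add(SSSZ, SZ)))
  [5] S(S(add(add(Z, mul(Z, SSZ)), add(SSSZ, SZ))))
  [6] S(S(add(mul(Z, SSZ), add(SSSZ, SZ))))
  [7] S(S(add(Z, add(SSSZ, SZ))))
  [8] S(S(add(SSSZ, SZ)))
  [9] S(S(S(add(SSZ, SZ))))
  [10] S(S(S(S(add(SZ, SZ)))))
  [11] S(S(S(S(S(add(Z, SZ))))))
  [12] S^6(Z)

Term B:
  start: add(mul(SSSZ, SZ), mul(Z, SSZ))
  [1] add(add(SZ, mul(SSZ, SZ)), mul(Z, SSZ))
  [2] add(S(add(Z, mul(SSZ, SZ))), mul(Z, SSZ))
  [3] S(add(add(Z, mul(SSZ, SZ)), mul(Z, SSZ)))
  [4] S(add(mul(SSZ, SZ), mul(Z, SSZ)))
  [5] S(add(add(SZ, mul(SZ, SZ)), mul(Z, SSZ)))
  [6] S(add(S(add(Z, mul(SZ, SZ))), mul(Z, SSZ)))
  [7] S(S(add(add(Z, mul(SZ, SZ)), mul(Z, SSZ))))
  [8] S(S(add(mul(SZ, SZ), mul(Z, SSZ))))
  [9] S(S(add(add(SZ, mul(Z, SZ)), mul(Z, SSZ))))
  [10] S(S(add(S(add(Z, mul(Z, SZ))), mul(Z, SSZ))))
  [11] S(S(S(add(add(Z, mul(Z, SZ)), mul(Z, SSZ)))))
  [12] S(S(S(add(mul(Z, SZ), mul(Z, SSZ)))))
  [13] S(S(S(add(Z, mul(Z, SSZ)))))
  [14] S(S(S(mul(Z, SSZ))))
  [15] SSSZ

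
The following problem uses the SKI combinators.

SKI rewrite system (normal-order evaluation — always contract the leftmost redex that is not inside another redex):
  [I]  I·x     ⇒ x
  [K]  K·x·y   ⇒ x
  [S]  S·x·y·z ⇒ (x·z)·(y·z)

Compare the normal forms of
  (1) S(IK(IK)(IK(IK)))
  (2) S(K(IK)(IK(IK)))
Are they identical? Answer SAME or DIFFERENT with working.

Answer: SAME — A ⇓ SK, B ⇓ SK

Reduction:
Term A:
  start: S(IK(IK)(IK(IK)))
  step 1: S(K(IK)(IK(IK)))
  step 2: S(IK)
  step 3: SK

Term B:
  start: S(K(IK)(IK(IK)))
  step 1: S(IK)
  step 2: SK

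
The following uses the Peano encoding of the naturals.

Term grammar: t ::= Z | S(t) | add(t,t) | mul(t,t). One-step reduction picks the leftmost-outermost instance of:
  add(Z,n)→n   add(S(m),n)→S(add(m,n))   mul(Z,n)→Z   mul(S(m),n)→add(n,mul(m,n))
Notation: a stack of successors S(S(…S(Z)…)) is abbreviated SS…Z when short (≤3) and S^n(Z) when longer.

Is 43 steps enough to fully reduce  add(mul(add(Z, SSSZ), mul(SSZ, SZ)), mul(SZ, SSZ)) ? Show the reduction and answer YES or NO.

Answer: NO — after 43 steps the term is S(S(S(S(S(S(add(SSZ, mul(Z, SSZ)))))))), not yet normal

Reduction:
  start: add(mul(add(Z, SSSZ), mul(SSZ, SZ)), mul(SZ, SSZ))
  [1] add(mul(SSSZ, mul(SSZ, SZ)), mul(SZ, SSZ))
  [2] add(add(mul(SSZ, SZ), mul(SSZ, mul(SSZ, SZ))), mul(SZ, SSZ))
  [3] add(add(add(SZ, mul(SZ, SZ)), mul(SSZ, mul(SSZ, SZ))), mul(SZ, SSZ))
  [4] add(add(S(add(Z, mul(SZ, SZ))), mul(SSZ, mul(SSZ, SZ))), mul(SZ, SSZ))
  [5] add(S(add(add(Z, mul(SZ, SZ)), mul(SSZ, mul(SSZ, SZ)))), mul(SZ, SSZ))
  [6] S(add(add(add(Z, mul(SZ, SZ)), mul(SSZ, mul(SSZ, SZ))), mul(SZ, SSZ)))
  [7] S(add(add(mul(SZ, SZ), mul(SSZ, mul(SSZ, SZ))), mul(SZ, SSZ)))
  [8] S(add(add(add(SZ, mul(Z, SZ)), mul(SSZ, mul(SSZ, SZ))), mul(SZ, SSZ)))
  [9] S(add(add(S(add(Z, mul(Z, SZ))), mul(SSZ, mul(SSZ, SZ))), mul(SZ, SSZ)))
  [10] S(add(S(add(add(Z, mul(Z, SZ)), mul(SSZ, mul(SSZ, SZ)))), mul(SZ, SSZ)))
  [11] S(S(add(add(add(Z, mul(Z, SZ)), mul(SSZ, mul(SSZ, SZ))), mul(SZ, SSZ))))
  [12] S(S(add(add(mul(Z, SZ), mul(SSZ, mul(SSZ, SZ))), mul(SZ, SSZ))))
  [13] S(S(add(add(Z, mul(SSZ, mul(SSZ, SZ))), mul(SZ, SSZ))))
  [14] S(S(add(mul(SSZ, mul(SSZ, SZ)), mul(SZ, SSZ))))
  [15] S(S(add(add(mul(SSZ, SZ), mul(SZ, mul(SSZ, SZ))), mul(SZ, SSZ))))
  [16] S(S(add(add(add(SZ, mul(SZ, SZ)), mul(SZ, mul(SSZ, SZ))), mul(SZ, SSZ))))
  [17] S(S(add(add(S(add(Z, mul(SZ, SZ))), mul(SZ, mul(SSZ, SZ))), mul(SZ, SSZ))))
  [18] S(S(add(S(add(add(Z, mul(SZ, SZ)), mul(SZ, mul(SSZ, SZ)))), mul(SZ, SSZ))))
  [19] S(S(S(add(add(add(Z, mul(SZ, SZ)), mul(SZ, mul(SSZ, SZ))), mul(SZ, SSZ)))))
  [20] S(S(S(add(add(mul(SZ, SZ), mul(SZ, mul(SSZ, SZ))), mul(SZ, SSZ)))))
  [21] S(S(S(add(add(add(SZ, mul(Z, SZ)), mul(SZ, mul(SSZ, SZ))), mul(SZ, SSZ)))))
  [22] S(S(S(add(add(S(add(Z, mul(Z, SZ))), mul(SZ, mul(SSZ, SZ))), mul(SZ, SSZ)))))
  [23] S(S(S(add(S(add(add(Z, mul(Z, SZ)), mul(SZ, mul(SSZ, SZ)))), mul(SZ, SSZ)))))
  [24] S(S(S(S(add(add(add(Z, mul(Z, SZ)), mul(SZ, mul(SSZ, SZ))), mul(SZ, SSZ))))))
  [25] S(S(S(S(add(add(mul(Z, SZ), mul(SZ, mul(SSZ, SZ))), mul(SZ, SSZ))))))
  [26] S(S(S(S(add(add(Z, mul(SZ, mul(SSZ, SZ))), mul(SZ, SSZ))))))
  [27] S(S(S(S(add(mul(SZ, mul(SSZ, SZ)), mul(SZ, SSZ))))))
  [28] S(S(S(S(add(add(mul(SSZ, SZ), mul(Z, mul(SSZ, SZ))), mul(SZ, SSZ))))))
  [29] S(S(S(S(add(add(add(SZ, mul(SZ, SZ)), mul(Z, mul(SSZ, SZ))), mul(SZ, SSZ))))))
  [30] S(S(S(S(add(add(S(add(Z, mul(SZ, SZ))), mul(Z, mul(SSZ, SZ))), mul(SZ, SSZ))))))
  [31] S(S(S(S(add(S(add(add(Z, mul(SZ, SZ)), mul(Z, mul(SSZ, SZ)))), mul(SZ, SSZ))))))
  [32] S(S(S(S(S(add(add(add(Z, mul(SZ, SZ)), mul(Z, mul(SSZ, SZ))), mul(SZ, SSZ)))))))
  [33] S(S(S(S(S(add(add(mul(SZ, SZ), mul(Z, mul(SSZ, SZ))), mul(SZ, SSZ)))))))
  [34] S(S(S(S(S(add(add(add(SZ, mul(Z, SZ)), mul(Z, mul(SSZ, SZ))), mul(SZ, SSZ)))))))
  [35] S(S(S(S(S(add(add(S(add(Z, mul(Z, SZ))), mul(Z, mul(SSZ, SZ))), mul(SZ, SSZ)))))))
  [36] S(S(S(S(S(add(S(add(add(Z, mul(Z, SZ)), mul(Z, mul(SSZ, SZ)))), mul(SZ, SSZ)))))))
  [37] S(S(S(S(S(S(add(add(add(Z, mul(Z, SZ)), mul(Z, mul(SSZ, SZ))), mul(SZ, SSZ))))))))
  [38] S(S(S(S(S(S(add(add(mul(Z, SZ), mul(Z, mul(SSZ, SZ))), mul(SZ, SSZ))))))))
  [39] S(S(S(S(S(S(add(add(Z, mul(Z, mul(SSZ, SZ))), mul(SZ, SSZ))))))))
  [40] S(S(S(S(S(S(add(mul(Z, mul(SSZ, SZ)), mul(SZ, SSZ))))))))
  [41] S(S(S(S(S(S(add(Z, mul(SZ, SSZ))))))))
  [42] S(S(S(S(S(S(mul(SZ, SSZ)))))))
  [43] S(S(S(S(S(S(add(SSZ, mul(Z, SSZ))))))))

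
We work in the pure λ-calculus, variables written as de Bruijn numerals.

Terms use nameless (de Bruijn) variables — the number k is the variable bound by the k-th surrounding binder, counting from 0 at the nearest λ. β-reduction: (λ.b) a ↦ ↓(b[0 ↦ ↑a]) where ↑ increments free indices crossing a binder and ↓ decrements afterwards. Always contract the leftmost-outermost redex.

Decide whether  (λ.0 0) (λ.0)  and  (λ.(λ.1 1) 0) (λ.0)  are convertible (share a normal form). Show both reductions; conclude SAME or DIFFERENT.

Term A:
  start: (λ.0 0) (λ.0)
  →1  (λ.0) (λ.0)
  →2  λ.0

Term B:
  start: (λ.(λ.1 1) 0) (λ.0)
  →1  (λ.(λ.0) (λ.0)) (λ.0)
  →2  (λ.0) (λ.0)
  →3  λ.0

Answer: SAME — A ⇓ λ.0, B ⇓ λ.0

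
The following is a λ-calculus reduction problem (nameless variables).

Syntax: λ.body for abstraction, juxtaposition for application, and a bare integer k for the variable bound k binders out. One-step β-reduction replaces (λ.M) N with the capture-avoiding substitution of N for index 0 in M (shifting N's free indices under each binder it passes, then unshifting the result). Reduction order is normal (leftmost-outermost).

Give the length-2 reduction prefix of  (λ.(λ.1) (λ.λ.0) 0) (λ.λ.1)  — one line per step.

  start: (λ.(λ.1) (λ.λ.0) 0) (λ.λ.1)
  [1] (λ.λ.λ.1) (λ.λ.0) (λ.λ.1)
  [2] (λ.λ.1) (λ.λ.1)

Answer: after 2 steps: (λ.λ.1) (λ.λ.1)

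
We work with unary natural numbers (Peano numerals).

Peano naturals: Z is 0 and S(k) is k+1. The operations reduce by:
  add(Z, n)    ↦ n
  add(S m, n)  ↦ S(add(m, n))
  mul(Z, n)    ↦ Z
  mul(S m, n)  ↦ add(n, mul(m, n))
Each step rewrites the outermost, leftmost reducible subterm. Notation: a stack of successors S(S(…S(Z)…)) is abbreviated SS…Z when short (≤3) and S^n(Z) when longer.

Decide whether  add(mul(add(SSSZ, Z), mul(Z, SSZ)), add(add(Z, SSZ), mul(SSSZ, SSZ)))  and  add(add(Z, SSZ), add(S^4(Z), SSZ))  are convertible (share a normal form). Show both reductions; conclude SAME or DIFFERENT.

Term A:
  start: add(mul(add(SSSZ, Z), mul(Z, SSZ)), add(add(Z, SSZ), mul(SSSZ, SSZ)))
  step 1: add(mul(S(add(SSZ, Z)), mul(Z, SSZ)), add(add(Z, SSZ), mul(SSSZ, SSZ)))
  step 2: add(add(mul(Z, SSZ), mul(add(SSZ, Z), mul(Z, SSZ))), add(add(Z, SSZ), mul(SSSZ, SSZ)))
  step 3: add(add(Z, mul(add(SSZ, Z), mul(Z, SSZ))), add(add(Z, SSZ), mul(SSSZ, SSZ)))
  step 4: add(mul(add(SSZ, Z), mul(Z, SSZ)), add(add(Z, SSZ), mul(SSSZ, SSZ)))
  step 5: add(mul(S(add(SZ, Z)), mul(Z, SSZ)), add(add(Z, SSZ), mul(SSSZ, SSZ)))
  step 6: add(add(mul(Z, SSZ), mul(add(SZ, Z), mul(Z, SSZ))), add(add(Z, SSZ), mul(SSSZ, SSZ)))
  step 7: add(add(Z, mul(add(SZ, Z), mul(Z, SSZ))), add(add(Z, SSZ), mul(SSSZ, SSZ)))
  step 8: add(mul(add(SZ, Z), mul(Z, SSZ)), add(add(Z, SSZ), mul(SSSZ, SSZ)))
  step 9: add(mul(S(add(Z, Z)), mul(Z, SSZ)), add(add(Z, SSZ), mul(SSSZ, SSZ)))
  step 10: add(add(mul(Z, SSZ), mul(add(Z, Z), mul(Z, SSZ))), add(add(Z, SSZ), mul(SSSZ, SSZ)))
  step 11: add(add(Z, mul(add(Z, Z), mul(Z, SSZ))), add(add(Z, SSZ), mul(SSSZ, SSZ)))
  step 12: add(mul(add(Z, Z), mul(Z, SSZ)), add(add(Z, SSZ), mul(SSSZ, SSZ)))
  step 13: add(mul(Z, mul(Z, SSZ)), add(add(Z, SSZ), mul(SSSZ, SSZ)))
  step 14: add(Z, add(add(Z, SSZ), mul(SSSZ, SSZ)))
  step 15: add(add(Z, SSZ), mul(SSSZ, SSZ))
  step 16: add(SSZ, mul(SSSZ, SSZ))
  step 17: S(add(SZ, mul(SSSZ, SSZ)))
  step 18: S(S(add(Z, mul(SSSZ, SSZ))))
  step 19: S(S(mul(SSSZ, SSZ)))
  step 20: S(S(add(SSZ, mul(SSZ, SSZ))))
  step 21: S(S(S(add(SZ, mul(SSZ, SSZ)))))
  step 22: S(S(S(S(add(Z, mul(SSZ, SSZ))))))
  step 23: S(S(S(S(mul(SSZ, SSZ)))))
  step 24: S(S(S(S(add(SSZ, mul(SZ, SSZ))))))
  step 25: S(S(S(S(S(add(SZ, mul(SZ, SSZ)))))))
  step 26: S(S(S(S(S(S(add(Z, mul(SZ, SSZ))))))))
  step 27: S(S(S(S(S(S(mul(SZ, SSZ)))))))
  step 28: S(S(S(S(S(S(add(SSZ, mul(Z, SSZ))))))))
  step 29: S(S(S(S(S(S(S(add(SZ, mul(Z, SSZ)))))))))
  step 30: S(S(S(S(S(S(S(S(add(Z, mul(Z, SSZ))))))))))
  step 31: S(S(S(S(S(S(S(S(mul(Z, SSZ)))))))))
  step 32: S^8(Z)

Term B:
  start: add(add(Z, SSZ), add(S^4(Z), SSZ))
  step 1: add(SSZ, add(S^4(Z), SSZ))
  step 2: S(add(SZ, add(S^4(Z), SSZ)))
  step 3: S(S(add(Z, add(S^4(Z), SSZ))))
  step 4: S(S(add(S^4(Z), SSZ)))
  step 5: S(S(S(add(SSSZ, SSZ))))
  step 6: S(S(S(S(add(SSZ, SSZ)))))
  step 7: S(S(S(S(S(add(SZ, SSZ))))))
  step 8: S(S(S(S(S(S(add(Z, SSZ)))))))
  step 9: S^8(Z)

Answer: SAME — A ⇓ S^8(Z), B ⇓ S^8(Z)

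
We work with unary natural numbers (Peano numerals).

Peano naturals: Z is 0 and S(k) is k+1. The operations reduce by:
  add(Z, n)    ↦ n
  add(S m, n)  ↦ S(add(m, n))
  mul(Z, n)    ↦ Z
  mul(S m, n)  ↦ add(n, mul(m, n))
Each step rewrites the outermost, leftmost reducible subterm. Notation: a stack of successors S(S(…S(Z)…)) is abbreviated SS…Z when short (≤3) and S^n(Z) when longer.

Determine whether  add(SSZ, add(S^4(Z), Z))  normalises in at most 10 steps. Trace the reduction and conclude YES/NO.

  start: add(SSZ, add(S^4(Z), Z))
  →1  S(add(SZ, add(S^4(Z), Z)))
  →2  S(S(add(Z, add(S^4(Z), Z))))
  →3  S(S(add(S^4(Z), Z)))
  →4  S(S(S(add(SSSZ, Z))))
  →5  S(S(S(S(add(SSZ, Z)))))
  →6  S(S(S(S(S(add(SZ, Z))))))
  →7  S(S(S(S(S(S(add(Z, Z)))))))
  →8  S^6(Z)

Answer: YES — reaches normal form S^6(Z) in 8 ≤ 10 steps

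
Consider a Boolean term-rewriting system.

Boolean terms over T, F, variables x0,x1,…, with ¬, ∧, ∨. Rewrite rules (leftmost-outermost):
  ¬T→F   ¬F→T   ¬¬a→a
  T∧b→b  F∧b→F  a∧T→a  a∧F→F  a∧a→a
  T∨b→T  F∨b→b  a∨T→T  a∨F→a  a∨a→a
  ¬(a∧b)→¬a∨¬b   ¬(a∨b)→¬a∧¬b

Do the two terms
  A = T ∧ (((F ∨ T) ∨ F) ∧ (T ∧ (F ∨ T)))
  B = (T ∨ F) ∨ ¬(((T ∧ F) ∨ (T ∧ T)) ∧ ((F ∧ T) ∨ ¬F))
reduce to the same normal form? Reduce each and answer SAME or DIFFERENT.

Answer: SAME — A ⇓ T, B ⇓ T

Reduction:
Term A:
  start: T ∧ (((F ∨ T) ∨ F) ∧ (T ∧ (F ∨ T)))
  →1  ((F ∨ T) ∨ F) ∧ (T ∧ (F ∨ T))
  →2  (F ∨ T) ∧ (T ∧ (F ∨ T))
  →3  T ∧ (T ∧ (F ∨ T))
  →4  T ∧ (F ∨ T)
  →5  F ∨ T
  →6  T

Term B:
  start: (T ∨ F) ∨ ¬(((T ∧ F) ∨ (T ∧ T)) ∧ ((F ∧ T) ∨ ¬F))
  →1  T ∨ ¬(((T ∧ F) ∨ (T ∧ T)) ∧ ((F ∧ T) ∨ ¬F))
  →2  T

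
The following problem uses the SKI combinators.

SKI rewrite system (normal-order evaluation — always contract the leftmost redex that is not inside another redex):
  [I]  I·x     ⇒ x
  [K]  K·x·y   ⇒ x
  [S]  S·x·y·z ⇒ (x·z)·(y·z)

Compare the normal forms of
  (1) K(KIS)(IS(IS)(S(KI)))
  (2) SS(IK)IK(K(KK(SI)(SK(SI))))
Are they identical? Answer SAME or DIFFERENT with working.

Term A:
  start: K(KIS)(IS(IS)(S(KI)))
  →1  KIS
  →2  I

Term B:
  start: SS(IK)IK(K(KK(SI)(SK(SI))))
  →1  SI(IKI)K(K(KK(SI)(SK(SI))))
  →2  IK(IKIK)(K(KK(SI)(SK(SI))))
  →3  K(IKIK)(K(KK(SI)(SK(SI))))
  →4  IKIK
  →5  KIK
  →6  I

Answer: SAME — A ⇓ I, B ⇓ I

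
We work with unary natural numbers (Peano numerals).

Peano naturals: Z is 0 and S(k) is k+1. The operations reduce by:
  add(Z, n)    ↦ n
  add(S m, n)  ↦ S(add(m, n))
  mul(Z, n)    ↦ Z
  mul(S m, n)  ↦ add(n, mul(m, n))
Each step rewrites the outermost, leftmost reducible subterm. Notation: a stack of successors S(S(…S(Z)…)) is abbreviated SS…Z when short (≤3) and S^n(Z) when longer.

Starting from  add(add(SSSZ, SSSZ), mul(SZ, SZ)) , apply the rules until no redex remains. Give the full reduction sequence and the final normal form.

  start: add(add(SSSZ, SSSZ), mul(SZ, SZ))
  step 1: add(S(add(SSZ, SSSZ)), mul(SZ, SZ))
  step 2: S(add(add(SSZ, SSSZ), mul(SZ, SZ)))
  step 3: S(add(S(add(SZ, SSSZ)), mul(SZ, SZ)))
  step 4: S(S(add(add(SZ, SSSZ), mul(SZ, SZ))))
  step 5: S(S(add(S(add(Z, SSSZ)), mul(SZ, SZ))))
  step 6: S(S(S(add(add(Z, SSSZ), mul(SZ, SZ)))))
  step 7: S(S(S(add(SSSZ, mul(SZ, SZ)))))
  step 8: S(S(S(S(add(SSZ, mul(SZ, SZ))))))
  step 9: S(S(S(S(S(add(SZ, mul(SZ, SZ)))))))
  step 10: S(S(S(S(S(S(add(Z, mul(SZ, SZ))))))))
  step 11: S(S(S(S(S(S(mul(SZ, SZ)))))))
  step 12: S(S(S(S(S(S(add(SZ, mul(Z, SZ))))))))
  step 13: S(S(S(S(S(S(S(add(Z, mul(Z, SZ)))))))))
  step 14: S(S(S(S(S(S(S(mul(Z, SZ))))))))
  step 15: S^7(Z)

Answer: normal form = S^7(Z)  (in 15 steps)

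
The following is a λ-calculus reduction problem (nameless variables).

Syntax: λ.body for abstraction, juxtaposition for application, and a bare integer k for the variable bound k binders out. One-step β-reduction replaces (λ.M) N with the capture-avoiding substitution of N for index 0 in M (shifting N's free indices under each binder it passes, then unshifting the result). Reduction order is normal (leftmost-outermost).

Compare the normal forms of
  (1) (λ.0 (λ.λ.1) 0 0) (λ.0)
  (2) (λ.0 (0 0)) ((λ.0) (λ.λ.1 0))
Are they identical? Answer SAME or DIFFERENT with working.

Answer: DIFFERENT — A ⇓ λ.0, B ⇓ λ.λ.1 0

Derivation:
Term A:
  start: (λ.0 (λ.λ.1) 0 0) (λ.0)
  →1  (λ.0) (λ.λ.1) (λ.0) (λ.0)
  →2  (λ.λ.1) (λ.0) (λ.0)
  →3  (λ.λ.0) (λ.0)
  →4  λ.0

Term B:
  start: (λ.0 (0 0)) ((λ.0) (λ.λ.1 0))
  →1  (λ.0) (λ.λ.1 0) ((λ.0) (λ.λ.1 0) ((λ.0) (λ.λ.1 0)))
  →2  (λ.λ.1 0) ((λ.0) (λ.λ.1 0) ((λ.0) (λ.λ.1 0)))
  →3  λ.(λ.0) (λ.λ.1 0) ((λ.0) (λ.λ.1 0)) 0
  →4  λ.(λ.λ.1 0) ((λ.0) (λ.λ.1 0)) 0
  →5  λ.(λ.(λ.0) (λ.λ.1 0) 0) 0
  →6  λ.(λ.0) (λ.λ.1 0) 0
  →7  λ.(λ.λ.1 0) 0
  →8  λ.λ.1 0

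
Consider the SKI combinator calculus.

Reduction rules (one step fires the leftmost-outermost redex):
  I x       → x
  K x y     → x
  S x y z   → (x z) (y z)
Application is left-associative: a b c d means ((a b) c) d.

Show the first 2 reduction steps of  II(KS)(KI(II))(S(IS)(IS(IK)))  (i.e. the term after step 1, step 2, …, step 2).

  start: II(KS)(KI(II))(S(IS)(IS(IK)))
  step 1: I(KS)(KI(II))(S(IS)(IS(IK)))
  step 2: KS(KI(II))(S(IS)(IS(IK)))

Answer: after 2 steps: KS(KI(II))(S(IS)(IS(IK)))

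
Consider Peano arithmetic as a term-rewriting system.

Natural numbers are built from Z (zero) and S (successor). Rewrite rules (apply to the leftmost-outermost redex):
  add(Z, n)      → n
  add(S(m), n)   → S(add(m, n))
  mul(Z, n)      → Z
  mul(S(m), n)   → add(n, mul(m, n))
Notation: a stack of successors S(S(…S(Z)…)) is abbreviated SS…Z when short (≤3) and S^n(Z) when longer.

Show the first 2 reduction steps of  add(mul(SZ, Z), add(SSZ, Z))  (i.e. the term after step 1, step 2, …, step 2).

  start: add(mul(SZ, Z), add(SSZ, Z))
  step 1: add(add(Z, mul(Z, Z)), add(SSZ, Z))
  step 2: add(mul(Z, Z), add(SSZ, Z))

Answer: after 2 steps: add(mul(Z, Z), add(SSZ, Z))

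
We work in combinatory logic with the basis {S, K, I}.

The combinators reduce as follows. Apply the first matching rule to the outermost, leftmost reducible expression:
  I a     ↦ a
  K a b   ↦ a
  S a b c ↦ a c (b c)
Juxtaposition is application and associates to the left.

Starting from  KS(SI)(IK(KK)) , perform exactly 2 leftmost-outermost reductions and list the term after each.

Answer: after 2 steps: S(K(KK))

Working:
  start: KS(SI)(IK(KK))
  →1  S(IK(KK))
  →2  S(K(KK))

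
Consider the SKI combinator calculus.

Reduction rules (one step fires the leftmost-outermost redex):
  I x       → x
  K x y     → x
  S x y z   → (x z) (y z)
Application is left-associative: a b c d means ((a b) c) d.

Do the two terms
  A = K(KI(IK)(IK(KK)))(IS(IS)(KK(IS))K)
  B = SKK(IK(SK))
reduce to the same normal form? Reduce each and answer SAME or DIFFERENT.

Term A:
  start: K(KI(IK)(IK(KK)))(IS(IS)(KK(IS))K)
  step 1: KI(IK)(IK(KK))
  step 2: I(IK(KK))
  step 3: IK(KK)
  step 4: K(KK)

Term B:
  start: SKK(IK(SK))
  step 1: K(IK(SK))(K(IK(SK)))
  step 2: IK(SK)
  step 3: K(SK)

Answer: DIFFERENT — A ⇓ K(KK), B ⇓ K(SK)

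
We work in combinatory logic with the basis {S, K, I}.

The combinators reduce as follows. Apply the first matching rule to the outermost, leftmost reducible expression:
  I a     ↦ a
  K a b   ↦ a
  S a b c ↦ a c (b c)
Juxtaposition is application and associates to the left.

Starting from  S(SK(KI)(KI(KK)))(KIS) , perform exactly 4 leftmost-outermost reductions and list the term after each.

Answer: after 4 steps: SII

Derivation:
  start: S(SK(KI)(KI(KK)))(KIS)
  step 1: S(K(KI(KK))(KI(KI(KK))))(KIS)
  step 2: S(KI(KK))(KIS)
  step 3: SI(KIS)
  step 4: SII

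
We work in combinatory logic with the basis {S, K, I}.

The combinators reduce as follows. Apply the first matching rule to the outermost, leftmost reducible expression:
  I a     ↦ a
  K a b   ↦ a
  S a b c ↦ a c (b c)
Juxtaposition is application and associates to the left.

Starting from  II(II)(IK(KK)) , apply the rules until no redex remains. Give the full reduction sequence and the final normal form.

Answer: normal form = K(KK)  (in 5 steps)

Derivation:
  start: II(II)(IK(KK))
  step 1: I(II)(IK(KK))
  step 2: II(IK(KK))
  step 3: I(IK(KK))
  step 4: IK(KK)
  step 5: K(KK)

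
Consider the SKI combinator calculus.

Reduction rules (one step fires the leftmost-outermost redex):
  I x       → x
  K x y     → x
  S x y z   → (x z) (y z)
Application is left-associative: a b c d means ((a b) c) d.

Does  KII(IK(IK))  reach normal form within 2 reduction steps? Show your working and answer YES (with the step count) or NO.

Answer: NO — after 2 steps the term is IK(IK), not yet normal

Derivation:
  start: KII(IK(IK))
  →1  I(IK(IK))
  →2  IK(IK)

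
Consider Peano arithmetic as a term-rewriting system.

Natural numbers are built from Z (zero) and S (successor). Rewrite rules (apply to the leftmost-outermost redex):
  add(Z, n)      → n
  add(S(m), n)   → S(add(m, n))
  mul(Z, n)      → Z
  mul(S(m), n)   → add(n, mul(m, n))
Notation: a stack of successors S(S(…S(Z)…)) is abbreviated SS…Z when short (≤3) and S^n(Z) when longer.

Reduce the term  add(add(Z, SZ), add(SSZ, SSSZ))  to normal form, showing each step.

  start: add(add(Z, SZ), add(SSZ, SSSZ))
  step 1: add(SZ, add(SSZ, SSSZ))
  step 2: S(add(Z, add(SSZ, SSSZ)))
  step 3: S(add(SSZ, SSSZ))
  step 4: S(S(add(SZ, SSSZ)))
  step 5: S(S(S(add(Z, SSSZ))))
  step 6: S^6(Z)

Answer: normal form = S^6(Z)  (in 6 steps)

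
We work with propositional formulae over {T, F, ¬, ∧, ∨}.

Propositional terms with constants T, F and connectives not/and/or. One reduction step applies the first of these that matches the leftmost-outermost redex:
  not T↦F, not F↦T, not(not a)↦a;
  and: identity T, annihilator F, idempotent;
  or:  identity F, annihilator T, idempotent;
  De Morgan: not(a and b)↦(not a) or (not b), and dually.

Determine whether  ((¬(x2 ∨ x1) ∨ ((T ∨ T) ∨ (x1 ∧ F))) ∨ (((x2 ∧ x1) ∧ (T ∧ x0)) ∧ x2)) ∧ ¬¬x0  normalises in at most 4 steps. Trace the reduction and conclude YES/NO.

  start: ((¬(x2 ∨ x1) ∨ ((T ∨ T) ∨ (x1 ∧ F))) ∨ (((x2 ∧ x1) ∧ (T ∧ x0)) ∧ x2)) ∧ ¬¬x0
  [1] (((¬x2 ∧ ¬x1) ∨ ((T ∨ T) ∨ (x1 ∧ F))) ∨ (((x2 ∧ x1) ∧ (T ∧ x0)) ∧ x2)) ∧ ¬¬x0
  [2] (((¬x2 ∧ ¬x1) ∨ (T ∨ (x1 ∧ F))) ∨ (((x2 ∧ x1) ∧ (T ∧ x0)) ∧ x2)) ∧ ¬¬x0
  [3] (((¬x2 ∧ ¬x1) ∨ T) ∨ (((x2 ∧ x1) ∧ (T ∧ x0)) ∧ x2)) ∧ ¬¬x0
  [4] (T ∨ (((x2 ∧ x1) ∧ (T ∧ x0)) ∧ x2)) ∧ ¬¬x0

Answer: NO — after 4 steps the term is (T ∨ (((x2 ∧ x1) ∧ (T ∧ x0)) ∧ x2)) ∧ ¬¬x0, not yet normal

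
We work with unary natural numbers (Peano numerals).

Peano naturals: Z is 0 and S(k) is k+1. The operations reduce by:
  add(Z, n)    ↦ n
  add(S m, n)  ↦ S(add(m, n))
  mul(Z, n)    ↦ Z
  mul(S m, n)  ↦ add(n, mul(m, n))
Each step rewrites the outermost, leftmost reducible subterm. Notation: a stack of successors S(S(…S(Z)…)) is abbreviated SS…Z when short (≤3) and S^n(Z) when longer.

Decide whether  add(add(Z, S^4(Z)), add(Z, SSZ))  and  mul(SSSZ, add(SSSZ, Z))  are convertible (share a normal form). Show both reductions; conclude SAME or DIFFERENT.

Answer: DIFFERENT — A ⇓ S^6(Z), B ⇓ S^9(Z)

Working:
Term A:
  start: add(add(Z, S^4(Z)), add(Z, SSZ))
  [1] add(S^4(Z), add(Z, SSZ))
  [2] S(add(SSSZ, add(Z, SSZ)))
  [3] S(S(add(SSZ, add(Z, SSZ))))
  [4] S(S(S(add(SZ, add(Z, SSZ)))))
  [5] S(S(S(S(add(Z, add(Z, SSZ))))))
  [6] S(S(S(S(add(Z, SSZ)))))
  [7] S^6(Z)

Term B:
  start: mul(SSSZ, add(SSSZ, Z))
  [1] add(add(SSSZ, Z), mul(SSZ, add(SSSZ, Z)))
  [2] add(S(add(SSZ, Z)), mul(SSZ, add(SSSZ, Z)))
  [3] S(add(add(SSZ, Z), mul(SSZ, add(SSSZ, Z))))
  [4] S(add(S(add(SZ, Z)), mul(SSZ, add(SSSZ, Z))))
  [5] S(S(add(add(SZ, Z), mul(SSZ, add(SSSZ, Z)))))
  [6] S(S(add(S(add(Z, Z)), mul(SSZ, add(SSSZ, Z)))))
  [7] S(S(S(add(add(Z, Z), mul(SSZ, add(SSSZ, Z))))))
  [8] S(S(S(add(Z, mul(SSZ, add(SSSZ, Z))))))
  [9] S(S(S(mul(SSZ, add(SSSZ, Z)))))
  [10] S(S(S(add(add(SSSZ, Z), mul(SZ, add(SSSZ, Z))))))
  [11] S(S(S(add(S(add(SSZ, Z)), mul(SZ, add(SSSZ, Z))))))
  [12] S(S(S(S(add(add(SSZ, Z), mul(SZ, add(SSSZ, Z)))))))
  [13] S(S(S(S(add(S(add(SZ, Z)), mul(SZ, add(SSSZ, Z)))))))
  [14] S(S(S(S(S(add(add(SZ, Z), mul(SZ, add(SSSZ, Z))))))))
  [15] S(S(S(S(S(add(S(add(Z, Z)), mul(SZ, add(SSSZ, Z))))))))
  [16] S(S(S(S(S(S(add(add(Z, Z), mul(SZ, add(SSSZ, Z)))))))))
  [17] S(S(S(S(S(S(add(Z, mul(SZ, add(SSSZ, Z)))))))))
  [18] S(S(S(S(S(S(mul(SZ, add(SSSZ, Z))))))))
  [19] S(S(S(S(S(S(add(add(SSSZ, Z), mul(Z, add(SSSZ, Z)))))))))
  [20] S(S(S(S(S(S(add(S(add(SSZ, Z)), mul(Z, add(SSSZ, Z)))))))))
  [21] S(S(S(S(S(S(S(add(add(SSZ, Z), mul(Z, add(SSSZ, Z))))))))))
  [22] S(S(S(S(S(S(S(add(S(add(SZ, Z)), mul(Z, add(SSSZ, Z))))))))))
  [23] S(S(S(S(S(S(S(S(add(add(SZ, Z), mul(Z, add(SSSZ, Z)))))))))))
  [24] S(S(S(S(S(S(S(S(add(S(add(Z, Z)), mul(Z, add(SSSZ, Z)))))))))))
  [25] S(S(S(S(S(S(S(S(S(add(add(Z, Z), mul(Z, add(SSSZ, Z))))))))))))
  [26] S(S(S(S(S(S(S(S(S(add(Z, mul(Z, add(SSSZ, Z))))))))))))
  [27] S(S(S(S(S(S(S(S(S(mul(Z, add(SSSZ, Z)))))))))))
  [28] S^9(Z)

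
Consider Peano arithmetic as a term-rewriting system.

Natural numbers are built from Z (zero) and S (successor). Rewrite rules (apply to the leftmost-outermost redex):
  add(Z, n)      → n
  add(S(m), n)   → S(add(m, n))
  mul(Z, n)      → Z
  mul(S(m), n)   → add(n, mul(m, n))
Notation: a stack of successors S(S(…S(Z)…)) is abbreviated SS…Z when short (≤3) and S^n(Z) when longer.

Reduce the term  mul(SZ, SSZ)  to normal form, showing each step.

Answer: normal form = SSZ  (in 5 steps)

Working:
  start: mul(SZ, SSZ)
  →1  add(SSZ, mul(Z, SSZ))
  →2  S(add(SZ, mul(Z, SSZ)))
  →3  S(S(add(Z, mul(Z, SSZ))))
  →4  S(S(mul(Z, SSZ)))
  →5  SSZ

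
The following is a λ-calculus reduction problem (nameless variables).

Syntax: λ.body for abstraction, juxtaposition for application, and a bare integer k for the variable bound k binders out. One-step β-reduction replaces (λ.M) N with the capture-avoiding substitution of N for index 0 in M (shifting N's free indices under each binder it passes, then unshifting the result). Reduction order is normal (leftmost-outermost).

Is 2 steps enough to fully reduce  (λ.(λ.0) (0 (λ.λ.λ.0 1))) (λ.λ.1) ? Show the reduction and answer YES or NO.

  start: (λ.(λ.0) (0 (λ.λ.λ.0 1))) (λ.λ.1)
  →1  (λ.0) ((λ.λ.1) (λ.λ.λ.0 1))
  →2  (λ.λ.1) (λ.λ.λ.0 1)

Answer: NO — after 2 steps the term is (λ.λ.1) (λ.λ.λ.0 1), not yet normal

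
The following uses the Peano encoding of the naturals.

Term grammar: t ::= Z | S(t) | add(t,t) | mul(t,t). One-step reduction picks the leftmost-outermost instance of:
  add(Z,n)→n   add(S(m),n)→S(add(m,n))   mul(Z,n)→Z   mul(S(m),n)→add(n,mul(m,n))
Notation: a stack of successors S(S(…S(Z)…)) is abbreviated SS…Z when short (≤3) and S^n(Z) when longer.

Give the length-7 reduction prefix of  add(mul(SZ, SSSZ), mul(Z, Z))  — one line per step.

Answer: after 7 steps: S(S(S(add(add(Z, mul(Z, SSSZ)), mul(Z, Z)))))

Derivation:
  start: add(mul(SZ, SSSZ), mul(Z, Z))
  step 1: add(add(SSSZ, mul(Z, SSSZ)), mul(Z, Z))
  step 2: add(S(add(SSZ, mul(Z, SSSZ))), mul(Z, Z))
  step 3: S(add(add(SSZ, mul(Z, SSSZ)), mul(Z, Z)))
  step 4: S(add(S(add(SZ, mul(Z, SSSZ))), mul(Z, Z)))
  step 5: S(S(add(add(SZ, mul(Z, SSSZ)), mul(Z, Z))))
  step 6: S(S(add(S(add(Z, mul(Z, SSSZ))), mul(Z, Z))))
  step 7: S(S(S(add(add(Z, mul(Z, SSSZ)), mul(Z, Z)))))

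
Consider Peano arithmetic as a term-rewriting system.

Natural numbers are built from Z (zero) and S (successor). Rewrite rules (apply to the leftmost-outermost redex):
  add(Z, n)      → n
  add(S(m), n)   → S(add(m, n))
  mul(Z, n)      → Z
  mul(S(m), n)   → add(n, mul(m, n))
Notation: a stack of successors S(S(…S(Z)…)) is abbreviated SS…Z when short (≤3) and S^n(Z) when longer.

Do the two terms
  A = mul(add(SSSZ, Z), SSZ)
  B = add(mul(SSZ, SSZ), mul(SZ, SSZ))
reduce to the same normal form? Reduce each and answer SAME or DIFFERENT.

Answer: SAME — A ⇓ S^6(Z), B ⇓ S^6(Z)

Reduction:
Term A:
  start: mul(add(SSSZ, Z), SSZ)
  [1] mul(S(add(SSZ, Z)), SSZ)
  [2] add(SSZ, mul(add(SSZ, Z), SSZ))
  [3] S(add(SZ, mul(add(SSZ, Z), SSZ)))
  [4] S(S(add(Z, mul(add(SSZ, Z), SSZ))))
  [5] S(S(mul(add(SSZ, Z), SSZ)))
  [6] S(S(mul(S(add(SZ, Z)), SSZ)))
  [7] S(S(add(SSZ, mul(add(SZ, Z), SSZ))))
  [8] S(S(S(add(SZ, mul(add(SZ, Z), SSZ)))))
  [9] S(S(S(S(add(Z, mul(add(SZ, Z), SSZ))))))
  [10] S(S(S(S(mul(add(SZ, Z), SSZ)))))
  [11] S(S(S(S(mul(S(add(Z, Z)), SSZ)))))
  [12] S(S(S(S(add(SSZ, mul(add(Z, Z), SSZ))))))
  [13] S(S(S(S(S(add(SZ, mul(add(Z, Z), SSZ)))))))
  [14] S(S(S(S(S(S(add(Z, mul(add(Z, Z), SSZ))))))))
  [15] S(S(S(S(S(S(mul(add(Z, Z), SSZ)))))))
  [16] S(S(S(S(S(S(mul(Z, SSZ)))))))
  [17] S^6(Z)

Term B:
  start: add(mul(SSZ, SSZ), mul(SZ, SSZ))
  [1] add(add(SSZ, mul(SZ, SSZ)), mul(SZ, SSZ))
  [2] add(S(add(SZ, mul(SZ, SSZ))), mul(SZ, SSZ))
  [3] S(add(add(SZ, mul(SZ, SSZ)), mul(SZ, SSZ)))
  [4] S(add(S(add(Z, mul(SZ, SSZ))), mul(SZ, SSZ)))
  [5] S(S(add(add(Z, mul(SZ, SSZ)), mul(SZ, SSZ))))
  [6] S(S(add(mul(SZ, SSZ), mul(SZ, SSZ))))
  [7] S(S(add(add(SSZ, mul(Z, SSZ)), mul(SZ, SSZ))))
  [8] S(S(add(S(add(SZ, mul(Z, SSZ))), mul(SZ, SSZ))))
  [9] S(S(S(add(add(SZ, mul(Z, SSZ)), mul(SZ, SSZ)))))
  [10] S(S(S(add(S(add(Z, mul(Z, SSZ))), mul(SZ, SSZ)))))
  [11] S(S(S(S(add(add(Z, mul(Z, SSZ)), mul(SZ, SSZ))))))
  [12] S(S(S(S(add(mul(Z, SSZ), mul(SZ, SSZ))))))
  [13] S(S(S(S(add(Z, mul(SZ, SSZ))))))
  [14] S(S(S(S(mul(SZ, SSZ)))))
  [15] S(S(S(S(add(SSZ, mul(Z, SSZ))))))
  [16] S(S(S(S(S(add(SZ, mul(Z, SSZ)))))))
  [17] S(S(S(S(S(S(add(Z, mul(Z, SSZ))))))))
  [18] S(S(S(S(S(S(mul(Z, SSZ)))))))
  [19] S^6(Z)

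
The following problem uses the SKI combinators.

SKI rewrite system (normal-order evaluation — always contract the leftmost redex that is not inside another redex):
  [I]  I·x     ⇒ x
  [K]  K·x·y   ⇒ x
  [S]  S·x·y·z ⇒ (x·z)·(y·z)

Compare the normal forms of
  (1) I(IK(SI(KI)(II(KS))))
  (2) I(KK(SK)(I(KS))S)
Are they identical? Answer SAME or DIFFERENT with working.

Term A:
  start: I(IK(SI(KI)(II(KS))))
  →1  IK(SI(KI)(II(KS)))
  →2  K(SI(KI)(II(KS)))
  →3  K(I(II(KS))(KI(II(KS))))
  →4  K(II(KS)(KI(II(KS))))
  →5  K(I(KS)(KI(II(KS))))
  →6  K(KS(KI(II(KS))))
  →7  KS

Term B:
  start: I(KK(SK)(I(KS))S)
  →1  KK(SK)(I(KS))S
  →2  K(I(KS))S
  →3  I(KS)
  →4  KS

Answer: SAME — A ⇓ KS, B ⇓ KS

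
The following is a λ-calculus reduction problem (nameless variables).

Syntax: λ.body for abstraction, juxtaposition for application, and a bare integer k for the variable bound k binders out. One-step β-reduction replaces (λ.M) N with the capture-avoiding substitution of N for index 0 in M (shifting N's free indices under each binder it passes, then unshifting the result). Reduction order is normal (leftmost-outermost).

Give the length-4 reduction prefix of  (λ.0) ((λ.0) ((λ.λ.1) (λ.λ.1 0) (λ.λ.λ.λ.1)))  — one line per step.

  start: (λ.0) ((λ.0) ((λ.λ.1) (λ.λ.1 0) (λ.λ.λ.λ.1)))
  step 1: (λ.0) ((λ.λ.1) (λ.λ.1 0) (λ.λ.λ.λ.1))
  step 2: (λ.λ.1) (λ.λ.1 0) (λ.λ.λ.λ.1)
  step 3: (λ.λ.λ.1 0) (λ.λ.λ.λ.1)
  step 4: λ.λ.1 0

Answer: after 4 steps: λ.λ.1 0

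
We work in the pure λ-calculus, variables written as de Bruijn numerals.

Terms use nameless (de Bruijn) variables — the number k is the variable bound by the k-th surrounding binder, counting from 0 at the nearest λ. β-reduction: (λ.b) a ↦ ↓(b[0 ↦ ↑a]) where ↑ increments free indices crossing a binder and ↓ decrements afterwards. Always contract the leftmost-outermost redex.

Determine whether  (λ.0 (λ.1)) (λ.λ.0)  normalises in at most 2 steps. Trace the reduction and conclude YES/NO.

Answer: YES — reaches normal form λ.0 in 2 ≤ 2 steps

Working:
  start: (λ.0 (λ.1)) (λ.λ.0)
  step 1: (λ.λ.0) (λ.λ.λ.0)
  step 2: λ.0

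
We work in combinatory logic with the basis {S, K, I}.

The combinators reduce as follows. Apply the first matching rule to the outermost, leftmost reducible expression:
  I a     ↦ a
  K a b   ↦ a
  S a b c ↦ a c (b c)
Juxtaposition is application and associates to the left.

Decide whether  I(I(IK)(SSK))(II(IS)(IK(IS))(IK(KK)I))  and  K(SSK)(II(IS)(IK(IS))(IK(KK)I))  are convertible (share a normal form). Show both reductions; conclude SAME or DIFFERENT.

Answer: SAME — A ⇓ SSK, B ⇓ SSK

Derivation:
Term A:
  start: I(I(IK)(SSK))(II(IS)(IK(IS))(IK(KK)I))
  step 1: I(IK)(SSK)(II(IS)(IK(IS))(IK(KK)I))
  step 2: IK(SSK)(II(IS)(IK(IS))(IK(KK)I))
  step 3: K(SSK)(II(IS)(IK(IS))(IK(KK)I))
  step 4: SSK

Term B:
  start: K(SSK)(II(IS)(IK(IS))(IK(KK)I))
  step 1: SSK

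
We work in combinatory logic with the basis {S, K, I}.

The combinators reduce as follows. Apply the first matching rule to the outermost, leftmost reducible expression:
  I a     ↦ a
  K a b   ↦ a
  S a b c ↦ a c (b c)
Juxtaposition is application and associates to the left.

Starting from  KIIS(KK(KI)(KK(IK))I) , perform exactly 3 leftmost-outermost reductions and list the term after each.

Answer: after 3 steps: S(K(KK(IK))I)

Derivation:
  start: KIIS(KK(KI)(KK(IK))I)
  →1  IS(KK(KI)(KK(IK))I)
  →2  S(KK(KI)(KK(IK))I)
  →3  S(K(KK(IK))I)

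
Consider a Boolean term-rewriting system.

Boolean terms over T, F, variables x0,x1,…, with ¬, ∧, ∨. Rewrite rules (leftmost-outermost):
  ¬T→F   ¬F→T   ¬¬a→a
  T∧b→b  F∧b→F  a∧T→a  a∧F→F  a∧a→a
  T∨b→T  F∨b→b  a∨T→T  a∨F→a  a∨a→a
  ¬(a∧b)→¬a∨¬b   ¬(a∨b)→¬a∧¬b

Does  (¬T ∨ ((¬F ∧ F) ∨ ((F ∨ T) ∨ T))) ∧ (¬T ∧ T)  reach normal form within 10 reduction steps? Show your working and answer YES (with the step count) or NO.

Answer: YES — reaches normal form F in 8 ≤ 10 steps

Working:
  start: (¬T ∨ ((¬F ∧ F) ∨ ((F ∨ T) ∨ T))) ∧ (¬T ∧ T)
  step 1: (F ∨ ((¬F ∧ F) ∨ ((F ∨ T) ∨ T))) ∧ (¬T ∧ T)
  step 2: ((¬F ∧ F) ∨ ((F ∨ T) ∨ T)) ∧ (¬T ∧ T)
  step 3: (F ∨ ((F ∨ T) ∨ T)) ∧ (¬T ∧ T)
  step 4: ((F ∨ T) ∨ T) ∧ (¬T ∧ T)
  step 5: T ∧ (¬T ∧ T)
  step 6: ¬T ∧ T
  step 7: ¬T
  step 8: F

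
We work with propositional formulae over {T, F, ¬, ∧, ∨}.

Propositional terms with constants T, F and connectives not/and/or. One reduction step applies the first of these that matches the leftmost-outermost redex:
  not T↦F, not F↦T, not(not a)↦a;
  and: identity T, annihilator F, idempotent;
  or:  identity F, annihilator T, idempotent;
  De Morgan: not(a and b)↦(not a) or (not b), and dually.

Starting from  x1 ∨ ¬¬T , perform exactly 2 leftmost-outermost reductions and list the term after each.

Answer: after 2 steps: T

Working:
  start: x1 ∨ ¬¬T
  [1] x1 ∨ T
  [2] T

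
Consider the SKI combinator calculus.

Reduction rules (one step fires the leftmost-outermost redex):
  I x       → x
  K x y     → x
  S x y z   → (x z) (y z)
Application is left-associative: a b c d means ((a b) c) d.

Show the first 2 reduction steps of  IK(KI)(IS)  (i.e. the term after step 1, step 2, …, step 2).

Answer: after 2 steps: KI

Working:
  start: IK(KI)(IS)
  [1] K(KI)(IS)
  [2] KI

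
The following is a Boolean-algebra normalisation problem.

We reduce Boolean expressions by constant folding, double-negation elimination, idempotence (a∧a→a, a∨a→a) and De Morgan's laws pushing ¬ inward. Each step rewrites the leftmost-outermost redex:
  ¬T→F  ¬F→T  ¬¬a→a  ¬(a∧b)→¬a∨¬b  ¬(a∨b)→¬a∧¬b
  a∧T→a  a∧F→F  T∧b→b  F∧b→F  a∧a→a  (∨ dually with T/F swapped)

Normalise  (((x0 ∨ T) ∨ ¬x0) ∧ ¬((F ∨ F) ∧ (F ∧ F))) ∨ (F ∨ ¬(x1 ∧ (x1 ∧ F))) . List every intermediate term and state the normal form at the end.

Answer: normal form = T  (in 9 steps)

Derivation:
  start: (((x0 ∨ T) ∨ ¬x0) ∧ ¬((F ∨ F) ∧ (F ∧ F))) ∨ (F ∨ ¬(x1 ∧ (x1 ∧ F)))
  →1  ((T ∨ ¬x0) ∧ ¬((F ∨ F) ∧ (F ∧ F))) ∨ (F ∨ ¬(x1 ∧ (x1 ∧ F)))
  →2  (T ∧ ¬((F ∨ F) ∧ (F ∧ F))) ∨ (F ∨ ¬(x1 ∧ (x1 ∧ F)))
  →3  ¬((F ∨ F) ∧ (F ∧ F)) ∨ (F ∨ ¬(x1 ∧ (x1 ∧ F)))
  →4  (¬(F ∨ F) ∨ ¬(F ∧ F)) ∨ (F ∨ ¬(x1 ∧ (x1 ∧ F)))
  →5  ((¬F ∧ ¬F) ∨ ¬(F ∧ F)) ∨ (F ∨ ¬(x1 ∧ (x1 ∧ F)))
  →6  (¬F ∨ ¬(F ∧ F)) ∨ (F ∨ ¬(x1 ∧ (x1 ∧ F)))
  →7  (T ∨ ¬(F ∧ F)) ∨ (F ∨ ¬(x1 ∧ (x1 ∧ F)))
  →8  T ∨ (F ∨ ¬(x1 ∧ (x1 ∧ F)))
  →9  T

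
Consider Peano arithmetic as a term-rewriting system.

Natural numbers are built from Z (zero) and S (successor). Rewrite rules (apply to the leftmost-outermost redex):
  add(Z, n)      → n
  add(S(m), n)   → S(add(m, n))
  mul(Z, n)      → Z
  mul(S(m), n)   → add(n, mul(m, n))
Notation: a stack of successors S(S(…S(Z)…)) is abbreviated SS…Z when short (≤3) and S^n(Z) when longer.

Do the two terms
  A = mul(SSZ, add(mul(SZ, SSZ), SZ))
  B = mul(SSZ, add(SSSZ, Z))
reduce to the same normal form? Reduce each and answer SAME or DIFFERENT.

Term A:
  start: mul(SSZ, add(mul(SZ, SSZ), SZ))
  [1] add(add(mul(SZ, SSZ), SZ), mul(SZ, add(mul(SZ, SSZ), SZ)))
  [2] add(add(add(SSZ, mul(Z, SSZ)), SZ), mul(SZ, add(mul(SZ, SSZ), SZ)))
  [3] add(add(S(add(SZ, mul(Z, SSZ))), SZ), mul(SZ, add(mul(SZ, SSZ), SZ)))
  [4] add(S(add(add(SZ, mul(Z, SSZ)), SZ)), mul(SZ, add(mul(SZ, SSZ), SZ)))
  [5] S(add(add(add(SZ, mul(Z, SSZ)), SZ), mul(SZ, add(mul(SZ, SSZ), SZ))))
  [6] S(add(add(S(add(Z, mul(Z, SSZ))), SZ), mul(SZ, add(mul(SZ, SSZ), SZ))))
  [7] S(add(S(add(add(Z, mul(Z, SSZ)), SZ)), mul(SZ, add(mul(SZ, SSZ), SZ))))
  [8] S(S(add(add(add(Z, mul(Z, SSZ)), SZ), mul(SZ, add(mul(SZ, SSZ), SZ)))))
  [9] S(S(add(add(mul(Z, SSZ), SZ), mul(SZ, add(mul(SZ, SSZ), SZ)))))
  [10] S(S(add(add(Z, SZ), mul(SZ, add(mul(SZ, SSZ), SZ)))))
  [11] S(S(add(SZ, mul(SZ, add(mul(SZ, SSZ), SZ)))))
  [12] S(S(S(add(Z, mul(SZ, add(mul(SZ, SSZ), SZ))))))
  [13] S(S(S(mul(SZ, add(mul(SZ, SSZ), SZ)))))
  [14] S(S(S(add(add(mul(SZ, SSZ), SZ), mul(Z, add(mul(SZ, SSZ), SZ))))))
  [15] S(S(S(add(add(add(SSZ, mul(Z, SSZ)), SZ), mul(Z, add(mul(SZ, SSZ), SZ))))))
  [16] S(S(S(add(add(S(add(SZ, mul(Z, SSZ))), SZ), mul(Z, add(mul(SZ, SSZ), SZ))))))
  [17] S(S(S(add(S(add(add(SZ, mul(Z, SSZ)), SZ)), mul(Z, add(mul(SZ, SSZ), SZ))))))
  [18] S(S(S(S(add(add(add(SZ, mul(Z, SSZ)), SZ), mul(Z, add(mul(SZ, SSZ), SZ)))))))
  [19] S(S(S(S(add(add(S(add(Z, mul(Z, SSZ))), SZ), mul(Z, add(mul(SZ, SSZ), SZ)))))))
  [20] S(S(S(S(add(S(add(add(Z, mul(Z, SSZ)), SZ)), mul(Z, add(mul(SZ, SSZ), SZ)))))))
  [21] S(S(S(S(S(add(add(add(Z, mul(Z, SSZ)), SZ), mul(Z, add(mul(SZ, SSZ), SZ))))))))
  [22] S(S(S(S(S(add(add(mul(Z, SSZ), SZ), mul(Z, add(mul(SZ, SSZ), SZ))))))))
  [23] S(S(S(S(S(add(add(Z, SZ), mul(Z, add(mul(SZ, SSZ), SZ))))))))
  [24] S(S(S(S(S(add(SZ, mul(Z, add(mul(SZ, SSZ), SZ))))))))
  [25] S(S(S(S(S(S(add(Z, mul(Z, add(mul(SZ, SSZ), SZ)))))))))
  [26] S(S(S(S(S(S(mul(Z, add(mul(SZ, SSZ), SZ))))))))
  [27] S^6(Z)

Term B:
  start: mul(SSZ, add(SSSZ, Z))
  [1] add(add(SSSZ, Z), mul(SZ, add(SSSZ, Z)))
  [2] add(S(add(SSZ, Z)), mul(SZ, add(SSSZ, Z)))
  [3] S(add(add(SSZ, Z), mul(SZ, add(SSSZ, Z))))
  [4] S(add(S(add(SZ, Z)), mul(SZ, add(SSSZ, Z))))
  [5] S(S(add(add(SZ, Z), mul(SZ, add(SSSZ, Z)))))
  [6] S(S(add(S(add(Z, Z)), mul(SZ, add(SSSZ, Z)))))
  [7] S(S(S(add(add(Z, Z), mul(SZ, add(SSSZ, Z))))))
  [8] S(S(S(add(Z, mul(SZ, add(SSSZ, Z))))))
  [9] S(S(S(mul(SZ, add(SSSZ, Z)))))
  [10] S(S(S(add(add(SSSZ, Z), mul(Z, add(SSSZ, Z))))))
  [11] S(S(S(add(S(add(SSZ, Z)), mul(Z, add(SSSZ, Z))))))
  [12] S(S(S(S(add(add(SSZ, Z), mul(Z, add(SSSZ, Z)))))))
  [13] S(S(S(S(add(S(add(SZ, Z)), mul(Z, add(SSSZ, Z)))))))
  [14] S(S(S(S(S(add(add(SZ, Z), mul(Z, add(SSSZ, Z))))))))
  [15] S(S(S(S(S(add(S(add(Z, Z)), mul(Z, add(SSSZ, Z))))))))
  [16] S(S(S(S(S(S(add(add(Z, Z), mul(Z, add(SSSZ, Z)))))))))
  [17] S(S(S(S(S(S(add(Z, mul(Z, add(SSSZ, Z)))))))))
  [18] S(S(S(S(S(S(mul(Z, add(SSSZ, Z))))))))
  [19] S^6(Z)

Answer: SAME — A ⇓ S^6(Z), B ⇓ S^6(Z)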